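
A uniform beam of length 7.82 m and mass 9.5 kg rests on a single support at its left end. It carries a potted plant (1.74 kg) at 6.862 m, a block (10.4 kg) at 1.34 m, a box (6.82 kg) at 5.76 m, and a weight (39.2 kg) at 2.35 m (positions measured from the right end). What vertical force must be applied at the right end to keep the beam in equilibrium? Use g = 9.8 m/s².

F ≈ 419 N

Sum moments about the left end (the unknown pivot reaction has zero arm there).
Beam weight: 9.5 × 9.8 = 93.1 N down at 3.91 m → arm 3.91 m, τ = 93.1 × 3.91 = 364 N·m clockwise.
Potted plant: 1.74 × 9.8 = 17.05 N down at 6.862 m → arm 0.958 m, τ = 17.05 × 0.958 = 16.33 N·m clockwise.
Block: 10.4 × 9.8 = 101.9 N down at 1.34 m → arm 6.48 m, τ = 101.9 × 6.48 = 660.3 N·m clockwise.
Box: 6.82 × 9.8 = 66.84 N down at 5.76 m → arm 2.06 m, τ = 66.84 × 2.06 = 137.7 N·m clockwise.
Weight: 39.2 × 9.8 = 384.2 N down at 2.35 m → arm 5.47 m, τ = 384.2 × 5.47 = 2102 N·m clockwise.
Net moment of the loads = 3280 N·m clockwise.
The upward force F acts at the right end, arm 7.82 m, giving F × 7.82 counterclockwise.
Balancing moments: F × 7.82 = 3280, giving F = 3280 / 7.82 = 419 N.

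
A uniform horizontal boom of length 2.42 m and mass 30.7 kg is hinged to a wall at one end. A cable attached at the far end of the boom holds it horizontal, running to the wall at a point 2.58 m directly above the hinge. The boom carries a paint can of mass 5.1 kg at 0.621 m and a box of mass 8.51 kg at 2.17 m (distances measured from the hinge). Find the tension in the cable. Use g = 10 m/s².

Taking torques about the hinge:
Beam weight: 30.7 × 10 = 307 N down at 1.21 m → arm 1.21 m, τ = 307 × 1.21 = 371.5 N·m clockwise.
Paint can: 5.1 × 10 = 51 N down at 0.621 m → arm 0.621 m, τ = 51 × 0.621 = 31.67 N·m clockwise.
Box: 8.51 × 10 = 85.1 N down at 2.17 m → arm 2.17 m, τ = 85.1 × 2.17 = 184.7 N·m clockwise.
Total clockwise load moment = 587.9 N·m.
The cable tension T acts at 2.42 m; only its component perpendicular to the boom, T sinθ, produces torque. sinθ = h/√(h²+d²) = 2.58/√(2.58²+2.42²) = 0.7294.
For rotational equilibrium, T × 2.42 × 0.7294 = 587.9, so T = 587.9 / 1.765 = 333 N.

T ≈ 333 N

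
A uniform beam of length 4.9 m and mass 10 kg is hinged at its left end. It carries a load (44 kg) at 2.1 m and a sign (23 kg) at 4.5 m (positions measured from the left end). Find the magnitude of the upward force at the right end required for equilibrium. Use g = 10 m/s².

F ≈ 450 N

About the left end:
Beam weight: 10 × 10 = 100 N down at 2.45 m → arm 2.45 m, τ = 100 × 2.45 = 245 N·m clockwise.
Load: 44 × 10 = 440 N down at 2.1 m → arm 2.1 m, τ = 440 × 2.1 = 924 N·m clockwise.
Sign: 23 × 10 = 230 N down at 4.5 m → arm 4.5 m, τ = 230 × 4.5 = 1035 N·m clockwise.
Net moment of the loads = 2204 N·m clockwise.
The upward force F acts at the right end, arm 4.9 m, giving F × 4.9 counterclockwise.
Setting net torque to zero: F × 4.9 = 2204 → F = 2204 / 4.9 = 450 N.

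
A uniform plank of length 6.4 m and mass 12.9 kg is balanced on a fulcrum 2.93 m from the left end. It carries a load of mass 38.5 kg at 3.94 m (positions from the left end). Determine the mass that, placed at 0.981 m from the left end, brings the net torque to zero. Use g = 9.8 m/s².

About the fulcrum (at 2.93 m from the left end):
Beam weight: 12.9 × 9.8 = 126.4 N down at 3.2 m → arm 0.27 m, τ = 126.4 × 0.27 = 34.13 N·m clockwise.
Load: 38.5 × 9.8 = 377.3 N down at 3.94 m → arm 1.01 m, τ = 377.3 × 1.01 = 381.1 N·m clockwise.
Net moment of known loads = 415.2 N·m clockwise.
An unknown mass m at 0.981 m has arm 1.949 m; its moment is m·g·1.949 counterclockwise.
Στ = 0 ⇒ m × 9.8 × 1.949 = 415.2 ⇒ m = 415.2 / (9.8 × 1.949) = 21.7 kg.

m ≈ 21.7 kg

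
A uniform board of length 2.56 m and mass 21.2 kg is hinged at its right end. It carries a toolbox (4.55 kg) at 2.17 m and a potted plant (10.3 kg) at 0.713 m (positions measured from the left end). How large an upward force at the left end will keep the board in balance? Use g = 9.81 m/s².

Taking torques about the right end:
Beam weight: 21.2 × 9.81 = 208 N down at 1.28 m → arm 1.28 m, τ = 208 × 1.28 = 266.2 N·m counterclockwise.
Toolbox: 4.55 × 9.81 = 44.64 N down at 2.17 m → arm 0.39 m, τ = 44.64 × 0.39 = 17.41 N·m counterclockwise.
Potted plant: 10.3 × 9.81 = 101 N down at 0.713 m → arm 1.847 m, τ = 101 × 1.847 = 186.5 N·m counterclockwise.
Net moment of the loads = 470.1 N·m counterclockwise.
The upward force F acts at the left end, arm 2.56 m, giving F × 2.56 clockwise.
For rotational equilibrium, F × 2.56 = 470.1, so F = 470.1 / 2.56 = 184 N.

F ≈ 184 N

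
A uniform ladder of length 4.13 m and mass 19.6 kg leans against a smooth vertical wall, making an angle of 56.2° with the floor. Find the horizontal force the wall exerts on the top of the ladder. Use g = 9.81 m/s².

N_wall ≈ 64.4 N

About the foot of the ladder:
Ladder weight 19.6×9.81 = 192.3 N acts at 2.065 m along the ladder; its horizontal arm is 2.065·cos56.2° = 1.149 m → τ = 221 N·m clockwise.
Wall normal N acts horizontally at the top; its moment arm is the height L sinθ = 4.13·sin56.2° = 3.432 m, counterclockwise.
For rotational equilibrium, N × 3.432 = 221, so N = 64.4 N.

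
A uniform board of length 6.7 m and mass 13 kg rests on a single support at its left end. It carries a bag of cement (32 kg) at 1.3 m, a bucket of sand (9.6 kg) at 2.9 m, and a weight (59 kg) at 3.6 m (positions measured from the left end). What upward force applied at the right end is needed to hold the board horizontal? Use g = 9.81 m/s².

About the left end:
Beam weight: 13 × 9.81 = 127.5 N down at 3.35 m → arm 3.35 m, τ = 127.5 × 3.35 = 427.1 N·m clockwise.
Bag of cement: 32 × 9.81 = 313.9 N down at 1.3 m → arm 1.3 m, τ = 313.9 × 1.3 = 408.1 N·m clockwise.
Bucket of sand: 9.6 × 9.81 = 94.18 N down at 2.9 m → arm 2.9 m, τ = 94.18 × 2.9 = 273.1 N·m clockwise.
Weight: 59 × 9.81 = 578.8 N down at 3.6 m → arm 3.6 m, τ = 578.8 × 3.6 = 2084 N·m clockwise.
Net moment of the loads = 3192 N·m clockwise.
The upward force F acts at the right end, arm 6.7 m, giving F × 6.7 counterclockwise.
Στ = 0 ⇒ F × 6.7 = 3192 ⇒ F = 3192 / 6.7 = 476 N.

F ≈ 476 N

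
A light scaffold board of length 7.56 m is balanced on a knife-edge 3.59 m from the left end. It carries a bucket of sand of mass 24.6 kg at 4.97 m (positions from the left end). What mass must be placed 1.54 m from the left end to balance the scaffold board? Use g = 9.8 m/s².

m ≈ 16.6 kg

Taking torques about the knife-edge (at 3.59 m from the left end):
Bucket of sand: 24.6 × 9.8 = 241.1 N down at 4.97 m → arm 1.38 m, τ = 241.1 × 1.38 = 332.7 N·m clockwise.
Net moment of known loads = 332.7 N·m clockwise.
An unknown mass m at 1.54 m has arm 2.05 m; its moment is m·g·2.05 counterclockwise.
For rotational equilibrium, m × 9.8 × 2.05 = 332.7, so m = 332.7 / (9.8 × 2.05) = 16.6 kg.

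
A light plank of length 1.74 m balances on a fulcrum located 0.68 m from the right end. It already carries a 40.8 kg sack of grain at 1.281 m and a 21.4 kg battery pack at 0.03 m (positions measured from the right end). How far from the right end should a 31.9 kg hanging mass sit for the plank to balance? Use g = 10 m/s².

x ≈ 0.347 m from the right end

About the fulcrum (at 0.68 m from the right end):
Sack of grain: 40.8 × 10 = 408 N down at 1.281 m → arm 0.601 m, τ = 408 × 0.601 = 245.2 N·m counterclockwise.
Battery pack: 21.4 × 10 = 214 N down at 0.03 m → arm 0.65 m, τ = 214 × 0.65 = 139.1 N·m clockwise.
Net moment of existing loads = 106.1 N·m counterclockwise.
The hanging mass weighs 31.9 × 10 = 319 N and must supply an equal clockwise moment, so its lever arm about the fulcrum is 106.1 / 319 = 0.333 m.
That puts it at 0.68 − 0.333 = 0.347 m from the right end.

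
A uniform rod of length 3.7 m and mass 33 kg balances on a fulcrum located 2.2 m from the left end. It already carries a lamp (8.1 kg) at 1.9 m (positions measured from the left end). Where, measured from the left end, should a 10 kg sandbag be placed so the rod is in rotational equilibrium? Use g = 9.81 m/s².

x ≈ 3.6 m from the left end

Sum moments about the fulcrum (at 2.2 m from the left end) (the support reaction has zero arm there).
Beam weight: 33 × 9.81 = 323.7 N down at 1.85 m → arm 0.35 m, τ = 323.7 × 0.35 = 113.3 N·m counterclockwise.
Lamp: 8.1 × 9.81 = 79.46 N down at 1.9 m → arm 0.3 m, τ = 79.46 × 0.3 = 23.84 N·m counterclockwise.
Net moment of existing loads = 137.1 N·m counterclockwise.
The sandbag weighs 10 × 9.81 = 98.1 N and must supply an equal clockwise moment, so its lever arm about the fulcrum is 137.1 / 98.1 = 1.4 m.
That puts it at 2.2 + 1.4 = 3.6 m from the left end.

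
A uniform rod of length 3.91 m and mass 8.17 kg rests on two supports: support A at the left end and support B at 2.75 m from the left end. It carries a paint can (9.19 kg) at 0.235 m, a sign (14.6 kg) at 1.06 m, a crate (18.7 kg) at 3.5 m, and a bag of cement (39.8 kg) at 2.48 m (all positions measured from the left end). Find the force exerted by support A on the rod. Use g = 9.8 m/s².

Sum moments about support B (its reaction then has zero moment arm).
Beam weight: 8.17 × 9.8 = 80.07 N down at 1.955 m → arm 0.795 m, τ = 80.07 × 0.795 = 63.66 N·m counterclockwise.
Paint can: 9.19 × 9.8 = 90.06 N down at 0.235 m → arm 2.515 m, τ = 90.06 × 2.515 = 226.5 N·m counterclockwise.
Sign: 14.6 × 9.8 = 143.1 N down at 1.06 m → arm 1.69 m, τ = 143.1 × 1.69 = 241.8 N·m counterclockwise.
Crate: 18.7 × 9.8 = 183.3 N down at 3.5 m → arm 0.75 m, τ = 183.3 × 0.75 = 137.5 N·m clockwise.
Bag of cement: 39.8 × 9.8 = 390 N down at 2.48 m → arm 0.27 m, τ = 390 × 0.27 = 105.3 N·m counterclockwise.
Net load moment about support B = 499.8 N·m counterclockwise.
Reaction R at support A is upward at 0 m, arm 2.75 m → moment R × 2.75 clockwise.
Balancing moments: R × 2.75 = 499.8, giving R = 182 N.

R_A ≈ 182 N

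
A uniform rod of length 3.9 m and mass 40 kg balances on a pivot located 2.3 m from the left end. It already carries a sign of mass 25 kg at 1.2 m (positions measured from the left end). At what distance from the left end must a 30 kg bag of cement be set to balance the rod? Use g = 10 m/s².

Taking torques about the pivot (at 2.3 m from the left end):
Beam weight: 40 × 10 = 400 N down at 1.95 m → arm 0.35 m, τ = 400 × 0.35 = 140 N·m counterclockwise.
Sign: 25 × 10 = 250 N down at 1.2 m → arm 1.1 m, τ = 250 × 1.1 = 275 N·m counterclockwise.
Net moment of existing loads = 415 N·m counterclockwise.
The bag of cement weighs 30 × 10 = 300 N and must supply an equal clockwise moment, so its lever arm about the pivot is 415 / 300 = 1.38 m.
That puts it at 2.3 + 1.38 = 3.68 m from the left end.

x ≈ 3.68 m from the left end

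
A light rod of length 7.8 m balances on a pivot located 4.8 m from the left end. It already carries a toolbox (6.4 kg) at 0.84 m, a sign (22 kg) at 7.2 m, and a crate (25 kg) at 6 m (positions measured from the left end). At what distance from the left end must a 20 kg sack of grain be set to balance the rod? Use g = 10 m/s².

x ≈ 1.93 m from the left end

Choose the pivot (at 4.8 m from the left end) as the axis so the support reaction has zero arm there.
Toolbox: 6.4 × 10 = 64 N down at 0.84 m → arm 3.96 m, τ = 64 × 3.96 = 253.4 N·m counterclockwise.
Sign: 22 × 10 = 220 N down at 7.2 m → arm 2.4 m, τ = 220 × 2.4 = 528 N·m clockwise.
Crate: 25 × 10 = 250 N down at 6 m → arm 1.2 m, τ = 250 × 1.2 = 300 N·m clockwise.
Net moment of existing loads = 574.6 N·m clockwise.
The sack of grain weighs 20 × 10 = 200 N and must supply an equal counterclockwise moment, so its lever arm about the pivot is 574.6 / 200 = 2.87 m.
That puts it at 4.8 − 2.87 = 1.93 m from the left end.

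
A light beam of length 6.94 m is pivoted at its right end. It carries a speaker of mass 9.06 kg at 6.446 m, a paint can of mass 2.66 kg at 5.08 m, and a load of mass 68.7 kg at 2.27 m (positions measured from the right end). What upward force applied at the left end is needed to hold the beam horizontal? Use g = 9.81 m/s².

About the right end:
Speaker: 9.06 × 9.81 = 88.88 N down at 6.446 m → arm 6.446 m, τ = 88.88 × 6.446 = 572.9 N·m counterclockwise.
Paint can: 2.66 × 9.81 = 26.09 N down at 5.08 m → arm 5.08 m, τ = 26.09 × 5.08 = 132.5 N·m counterclockwise.
Load: 68.7 × 9.81 = 673.9 N down at 2.27 m → arm 2.27 m, τ = 673.9 × 2.27 = 1530 N·m counterclockwise.
Net moment of the loads = 2235 N·m counterclockwise.
The upward force F acts at the left end, arm 6.94 m, giving F × 6.94 clockwise.
For rotational equilibrium, F × 6.94 = 2235, so F = 2235 / 6.94 = 322 N.

F ≈ 322 N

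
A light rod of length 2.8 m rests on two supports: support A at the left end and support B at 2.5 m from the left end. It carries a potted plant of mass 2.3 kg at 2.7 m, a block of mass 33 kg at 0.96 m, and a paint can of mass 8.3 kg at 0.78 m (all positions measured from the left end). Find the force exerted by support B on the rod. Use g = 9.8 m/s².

R_B ≈ 174 N

About support A:
Potted plant: 2.3 × 9.8 = 22.54 N down at 2.7 m → arm 2.7 m, τ = 22.54 × 2.7 = 60.86 N·m clockwise.
Block: 33 × 9.8 = 323.4 N down at 0.96 m → arm 0.96 m, τ = 323.4 × 0.96 = 310.5 N·m clockwise.
Paint can: 8.3 × 9.8 = 81.34 N down at 0.78 m → arm 0.78 m, τ = 81.34 × 0.78 = 63.45 N·m clockwise.
Net load moment about support A = 434.8 N·m clockwise.
Reaction R at support B is upward at 2.5 m, arm 2.5 m → moment R × 2.5 counterclockwise.
Στ = 0 ⇒ R × 2.5 = 434.8 ⇒ R = 174 N.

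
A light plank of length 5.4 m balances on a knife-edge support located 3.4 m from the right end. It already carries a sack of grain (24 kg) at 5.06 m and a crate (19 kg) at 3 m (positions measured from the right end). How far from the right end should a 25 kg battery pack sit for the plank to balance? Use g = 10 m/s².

x ≈ 2.11 m from the right end

Choose the knife-edge support (at 3.4 m from the right end) as the axis so the support reaction has zero arm there.
Sack of grain: 24 × 10 = 240 N down at 5.06 m → arm 1.66 m, τ = 240 × 1.66 = 398.4 N·m counterclockwise.
Crate: 19 × 10 = 190 N down at 3 m → arm 0.4 m, τ = 190 × 0.4 = 76 N·m clockwise.
Net moment of existing loads = 322.4 N·m counterclockwise.
The battery pack weighs 25 × 10 = 250 N and must supply an equal clockwise moment, so its lever arm about the knife-edge support is 322.4 / 250 = 1.29 m.
That puts it at 3.4 − 1.29 = 2.11 m from the right end.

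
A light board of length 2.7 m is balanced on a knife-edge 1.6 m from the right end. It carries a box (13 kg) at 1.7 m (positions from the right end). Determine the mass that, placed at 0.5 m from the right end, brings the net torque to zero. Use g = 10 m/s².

Take moments about the knife-edge (at 1.6 m from the right end).
Box: 13 × 10 = 130 N down at 1.7 m → arm 0.1 m, τ = 130 × 0.1 = 13 N·m counterclockwise.
Net moment of known loads = 13 N·m counterclockwise.
An unknown mass m at 0.5 m has arm 1.1 m; its moment is m·g·1.1 clockwise.
Balancing moments: m × 10 × 1.1 = 13, giving m = 13 / (10 × 1.1) = 1.18 kg.

m ≈ 1.18 kg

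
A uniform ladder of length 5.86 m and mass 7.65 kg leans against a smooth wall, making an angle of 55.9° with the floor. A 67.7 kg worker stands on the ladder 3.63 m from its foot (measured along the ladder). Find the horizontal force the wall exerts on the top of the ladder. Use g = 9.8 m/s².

N_wall ≈ 304 N

Taking torques about the foot of the ladder:
Ladder weight 7.65×9.8 = 74.97 N acts at 2.93 m along the ladder; its horizontal arm is 2.93·cos55.9° = 1.643 m → τ = 123.2 N·m clockwise.
Worker: 67.7×9.8 = 663.5 N at 3.63 m → arm 2.035 m → τ = 1350 N·m clockwise.
Wall normal N acts horizontally at the top; its moment arm is the height L sinθ = 5.86·sin55.9° = 4.852 m, counterclockwise.
Setting net torque to zero: N × 4.852 = 1473 → N = 304 N.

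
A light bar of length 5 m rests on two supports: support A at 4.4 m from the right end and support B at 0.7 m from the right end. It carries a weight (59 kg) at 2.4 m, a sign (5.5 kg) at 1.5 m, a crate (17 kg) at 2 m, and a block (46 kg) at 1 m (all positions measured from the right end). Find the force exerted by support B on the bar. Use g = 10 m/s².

Choose support A as the axis so its reaction then has zero moment arm.
Weight: 59 × 10 = 590 N down at 2.4 m → arm 2 m, τ = 590 × 2 = 1180 N·m clockwise.
Sign: 5.5 × 10 = 55 N down at 1.5 m → arm 2.9 m, τ = 55 × 2.9 = 159.5 N·m clockwise.
Crate: 17 × 10 = 170 N down at 2 m → arm 2.4 m, τ = 170 × 2.4 = 408 N·m clockwise.
Block: 46 × 10 = 460 N down at 1 m → arm 3.4 m, τ = 460 × 3.4 = 1564 N·m clockwise.
Net load moment about support A = 3312 N·m clockwise.
Reaction R at support B is upward at 0.7 m, arm 3.7 m → moment R × 3.7 counterclockwise.
Setting net torque to zero: R × 3.7 = 3312 → R = 895 N.

R_B ≈ 895 N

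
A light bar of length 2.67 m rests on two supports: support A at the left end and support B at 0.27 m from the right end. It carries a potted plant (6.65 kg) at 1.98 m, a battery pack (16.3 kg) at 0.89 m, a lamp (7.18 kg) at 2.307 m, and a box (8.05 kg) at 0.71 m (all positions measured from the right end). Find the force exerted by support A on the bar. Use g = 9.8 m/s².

Choose support B as the axis so its reaction then has zero moment arm.
Potted plant: 6.65 × 9.8 = 65.17 N down at 1.98 m → arm 1.71 m, τ = 65.17 × 1.71 = 111.4 N·m counterclockwise.
Battery pack: 16.3 × 9.8 = 159.7 N down at 0.89 m → arm 0.62 m, τ = 159.7 × 0.62 = 99.01 N·m counterclockwise.
Lamp: 7.18 × 9.8 = 70.36 N down at 2.307 m → arm 2.037 m, τ = 70.36 × 2.037 = 143.3 N·m counterclockwise.
Box: 8.05 × 9.8 = 78.89 N down at 0.71 m → arm 0.44 m, τ = 78.89 × 0.44 = 34.71 N·m counterclockwise.
Net load moment about support B = 388.4 N·m counterclockwise.
Reaction R at support A is upward at 2.67 m, arm 2.4 m → moment R × 2.4 clockwise.
Στ = 0 ⇒ R × 2.4 = 388.4 ⇒ R = 162 N.

R_A ≈ 162 N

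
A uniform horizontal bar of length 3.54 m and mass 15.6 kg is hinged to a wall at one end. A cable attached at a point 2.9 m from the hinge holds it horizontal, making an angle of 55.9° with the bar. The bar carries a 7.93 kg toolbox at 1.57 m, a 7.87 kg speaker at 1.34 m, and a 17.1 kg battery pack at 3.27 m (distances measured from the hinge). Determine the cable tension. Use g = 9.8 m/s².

T ≈ 435 N

Sum moments about the hinge (the unknown hinge reaction has zero arm there).
Beam weight: 15.6 × 9.8 = 152.9 N down at 1.77 m → arm 1.77 m, τ = 152.9 × 1.77 = 270.6 N·m clockwise.
Toolbox: 7.93 × 9.8 = 77.71 N down at 1.57 m → arm 1.57 m, τ = 77.71 × 1.57 = 122 N·m clockwise.
Speaker: 7.87 × 9.8 = 77.13 N down at 1.34 m → arm 1.34 m, τ = 77.13 × 1.34 = 103.4 N·m clockwise.
Battery pack: 17.1 × 9.8 = 167.6 N down at 3.27 m → arm 3.27 m, τ = 167.6 × 3.27 = 548.1 N·m clockwise.
Total clockwise load moment = 1044 N·m.
The cable tension T acts at 2.9 m; only its component perpendicular to the bar, T sinθ, produces torque. sin 55.9° = 0.8281.
Setting net torque to zero: T × 2.9 × 0.8281 = 1044 → T = 1044 / 2.401 = 435 N.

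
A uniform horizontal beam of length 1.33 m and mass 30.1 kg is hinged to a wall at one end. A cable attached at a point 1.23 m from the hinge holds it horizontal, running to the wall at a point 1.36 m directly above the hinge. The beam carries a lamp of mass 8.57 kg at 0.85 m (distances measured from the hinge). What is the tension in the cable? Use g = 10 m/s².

T ≈ 299 N

Take moments about the hinge.
Beam weight: 30.1 × 10 = 301 N down at 0.665 m → arm 0.665 m, τ = 301 × 0.665 = 200.2 N·m clockwise.
Lamp: 8.57 × 10 = 85.7 N down at 0.85 m → arm 0.85 m, τ = 85.7 × 0.85 = 72.84 N·m clockwise.
Total clockwise load moment = 273 N·m.
The cable tension T acts at 1.23 m; only its component perpendicular to the beam, T sinθ, produces torque. sinθ = h/√(h²+d²) = 1.36/√(1.36²+1.23²) = 0.7417.
Στ = 0 ⇒ T × 1.23 × 0.7417 = 273 ⇒ T = 273 / 0.9123 = 299 N.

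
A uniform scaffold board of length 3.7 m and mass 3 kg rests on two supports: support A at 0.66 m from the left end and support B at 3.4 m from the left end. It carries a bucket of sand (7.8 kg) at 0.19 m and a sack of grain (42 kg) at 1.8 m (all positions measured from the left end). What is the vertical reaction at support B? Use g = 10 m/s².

About support A:
Beam weight: 3 × 10 = 30 N down at 1.85 m → arm 1.19 m, τ = 30 × 1.19 = 35.7 N·m clockwise.
Bucket of sand: 7.8 × 10 = 78 N down at 0.19 m → arm 0.47 m, τ = 78 × 0.47 = 36.66 N·m counterclockwise.
Sack of grain: 42 × 10 = 420 N down at 1.8 m → arm 1.14 m, τ = 420 × 1.14 = 478.8 N·m clockwise.
Net load moment about support A = 477.8 N·m clockwise.
Reaction R at support B is upward at 3.4 m, arm 2.74 m → moment R × 2.74 counterclockwise.
For rotational equilibrium, R × 2.74 = 477.8, so R = 174 N.

R_B ≈ 174 N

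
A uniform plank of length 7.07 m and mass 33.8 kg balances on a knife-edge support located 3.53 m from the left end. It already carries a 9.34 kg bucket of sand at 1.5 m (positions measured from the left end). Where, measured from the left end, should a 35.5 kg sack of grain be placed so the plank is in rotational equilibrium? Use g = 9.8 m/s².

Taking torques about the knife-edge support (at 3.53 m from the left end):
Beam weight: 33.8 × 9.8 = 331.2 N down at 3.535 m → arm 0.005 m, τ = 331.2 × 0.005 = 1.656 N·m clockwise.
Bucket of sand: 9.34 × 9.8 = 91.53 N down at 1.5 m → arm 2.03 m, τ = 91.53 × 2.03 = 185.8 N·m counterclockwise.
Net moment of existing loads = 184.1 N·m counterclockwise.
The sack of grain weighs 35.5 × 9.8 = 347.9 N and must supply an equal clockwise moment, so its lever arm about the knife-edge support is 184.1 / 347.9 = 0.529 m.
That puts it at 3.53 + 0.529 = 4.06 m from the left end.

x ≈ 4.06 m from the left end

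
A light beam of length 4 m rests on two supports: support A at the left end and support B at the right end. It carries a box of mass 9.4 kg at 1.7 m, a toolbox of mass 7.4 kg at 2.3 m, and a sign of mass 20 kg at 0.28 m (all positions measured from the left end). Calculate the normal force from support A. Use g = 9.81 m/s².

R_A ≈ 266 N

About support B:
Box: 9.4 × 9.81 = 92.21 N down at 1.7 m → arm 2.3 m, τ = 92.21 × 2.3 = 212.1 N·m counterclockwise.
Toolbox: 7.4 × 9.81 = 72.59 N down at 2.3 m → arm 1.7 m, τ = 72.59 × 1.7 = 123.4 N·m counterclockwise.
Sign: 20 × 9.81 = 196.2 N down at 0.28 m → arm 3.72 m, τ = 196.2 × 3.72 = 729.9 N·m counterclockwise.
Net load moment about support B = 1065 N·m counterclockwise.
Reaction R at support A is upward at 0 m, arm 4 m → moment R × 4 clockwise.
Στ = 0 ⇒ R × 4 = 1065 ⇒ R = 266 N.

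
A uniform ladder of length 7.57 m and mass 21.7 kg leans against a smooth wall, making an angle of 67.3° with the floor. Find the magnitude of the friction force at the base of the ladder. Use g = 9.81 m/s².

f ≈ 44.5 N

Take moments about the foot of the ladder.
Ladder weight 21.7×9.81 = 212.9 N acts at 3.785 m along the ladder; its horizontal arm is 3.785·cos67.3° = 1.461 m → τ = 311 N·m clockwise.
Wall normal N acts horizontally at the top; its moment arm is the height L sinθ = 7.57·sin67.3° = 6.984 m, counterclockwise.
Setting net torque to zero: N × 6.984 = 311 → N = 44.5 N.
ΣFx = 0: friction at the foot balances the wall's push, so f = N_wall = 44.5 N.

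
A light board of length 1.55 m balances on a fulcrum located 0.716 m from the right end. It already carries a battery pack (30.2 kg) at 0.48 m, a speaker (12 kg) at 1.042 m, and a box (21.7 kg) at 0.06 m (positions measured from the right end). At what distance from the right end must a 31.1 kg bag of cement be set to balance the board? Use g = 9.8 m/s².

x ≈ 1.28 m from the right end

About the fulcrum (at 0.716 m from the right end):
Battery pack: 30.2 × 9.8 = 296 N down at 0.48 m → arm 0.236 m, τ = 296 × 0.236 = 69.86 N·m clockwise.
Speaker: 12 × 9.8 = 117.6 N down at 1.042 m → arm 0.326 m, τ = 117.6 × 0.326 = 38.34 N·m counterclockwise.
Box: 21.7 × 9.8 = 212.7 N down at 0.06 m → arm 0.656 m, τ = 212.7 × 0.656 = 139.5 N·m clockwise.
Net moment of existing loads = 171 N·m clockwise.
The bag of cement weighs 31.1 × 9.8 = 304.8 N and must supply an equal counterclockwise moment, so its lever arm about the fulcrum is 171 / 304.8 = 0.561 m.
That puts it at 0.716 + 0.561 = 1.28 m from the right end.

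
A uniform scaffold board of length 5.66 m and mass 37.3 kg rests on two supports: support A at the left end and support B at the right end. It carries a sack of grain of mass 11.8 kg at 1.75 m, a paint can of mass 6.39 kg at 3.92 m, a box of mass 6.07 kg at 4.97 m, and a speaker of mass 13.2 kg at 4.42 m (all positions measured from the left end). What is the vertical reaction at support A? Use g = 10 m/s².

About support B:
Beam weight: 37.3 × 10 = 373 N down at 2.83 m → arm 2.83 m, τ = 373 × 2.83 = 1056 N·m counterclockwise.
Sack of grain: 11.8 × 10 = 118 N down at 1.75 m → arm 3.91 m, τ = 118 × 3.91 = 461.4 N·m counterclockwise.
Paint can: 6.39 × 10 = 63.9 N down at 3.92 m → arm 1.74 m, τ = 63.9 × 1.74 = 111.2 N·m counterclockwise.
Box: 6.07 × 10 = 60.7 N down at 4.97 m → arm 0.69 m, τ = 60.7 × 0.69 = 41.88 N·m counterclockwise.
Speaker: 13.2 × 10 = 132 N down at 4.42 m → arm 1.24 m, τ = 132 × 1.24 = 163.7 N·m counterclockwise.
Net load moment about support B = 1834 N·m counterclockwise.
Reaction R at support A is upward at 0 m, arm 5.66 m → moment R × 5.66 clockwise.
For rotational equilibrium, R × 5.66 = 1834, so R = 324 N.

R_A ≈ 324 N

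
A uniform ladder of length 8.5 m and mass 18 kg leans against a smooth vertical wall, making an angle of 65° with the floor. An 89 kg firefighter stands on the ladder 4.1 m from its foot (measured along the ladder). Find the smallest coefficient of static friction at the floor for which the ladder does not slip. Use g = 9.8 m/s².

Sum moments about the foot of the ladder (the floor normal and friction both act there and drop out).
Ladder weight 18×9.8 = 176.4 N acts at 4.25 m along the ladder; its horizontal arm is 4.25·cos65° = 1.796 m → τ = 316.8 N·m clockwise.
Firefighter: 89×9.8 = 872.2 N at 4.1 m → arm 1.733 m → τ = 1512 N·m clockwise.
Wall normal N acts horizontally at the top; its moment arm is the height L sinθ = 8.5·sin65° = 7.704 m, counterclockwise.
Balancing moments: N × 7.704 = 1829, giving N = 237.4 N.
ΣFx = 0 ⇒ f = N_wall = 237.4 N. ΣFy = 0 ⇒ N_floor = 1049 N.
μ_min = f / N_floor = 237.4 / 1049 = 0.226.

μ_min ≈ 0.226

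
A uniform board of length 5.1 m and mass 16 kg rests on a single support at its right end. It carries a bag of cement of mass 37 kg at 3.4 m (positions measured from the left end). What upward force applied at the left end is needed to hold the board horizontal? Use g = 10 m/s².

Choose the right end as the axis so the unknown pivot reaction has zero arm there.
Beam weight: 16 × 10 = 160 N down at 2.55 m → arm 2.55 m, τ = 160 × 2.55 = 408 N·m counterclockwise.
Bag of cement: 37 × 10 = 370 N down at 3.4 m → arm 1.7 m, τ = 370 × 1.7 = 629 N·m counterclockwise.
Net moment of the loads = 1037 N·m counterclockwise.
The upward force F acts at the left end, arm 5.1 m, giving F × 5.1 clockwise.
Balancing moments: F × 5.1 = 1037, giving F = 1037 / 5.1 = 203 N.

F ≈ 203 N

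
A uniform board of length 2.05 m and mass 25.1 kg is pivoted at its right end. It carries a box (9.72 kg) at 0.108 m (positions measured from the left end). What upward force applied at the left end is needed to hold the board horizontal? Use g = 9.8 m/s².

Sum moments about the right end (the unknown pivot reaction has zero arm there).
Beam weight: 25.1 × 9.8 = 246 N down at 1.025 m → arm 1.025 m, τ = 246 × 1.025 = 252.1 N·m counterclockwise.
Box: 9.72 × 9.8 = 95.26 N down at 0.108 m → arm 1.942 m, τ = 95.26 × 1.942 = 185 N·m counterclockwise.
Net moment of the loads = 437.1 N·m counterclockwise.
The upward force F acts at the left end, arm 2.05 m, giving F × 2.05 clockwise.
For rotational equilibrium, F × 2.05 = 437.1, so F = 437.1 / 2.05 = 213 N.

F ≈ 213 N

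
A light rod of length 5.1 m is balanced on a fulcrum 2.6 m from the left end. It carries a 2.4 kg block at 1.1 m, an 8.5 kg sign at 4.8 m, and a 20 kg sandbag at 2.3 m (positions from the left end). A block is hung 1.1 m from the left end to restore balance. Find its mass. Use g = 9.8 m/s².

Taking torques about the fulcrum (at 2.6 m from the left end):
Block: 2.4 × 9.8 = 23.52 N down at 1.1 m → arm 1.5 m, τ = 23.52 × 1.5 = 35.28 N·m counterclockwise.
Sign: 8.5 × 9.8 = 83.3 N down at 4.8 m → arm 2.2 m, τ = 83.3 × 2.2 = 183.3 N·m clockwise.
Sandbag: 20 × 9.8 = 196 N down at 2.3 m → arm 0.3 m, τ = 196 × 0.3 = 58.8 N·m counterclockwise.
Net moment of known loads = 89.22 N·m clockwise.
An unknown mass m at 1.1 m has arm 1.5 m; its moment is m·g·1.5 counterclockwise.
Setting net torque to zero: m × 9.8 × 1.5 = 89.22 → m = 89.22 / (9.8 × 1.5) = 6.07 kg.

m ≈ 6.07 kg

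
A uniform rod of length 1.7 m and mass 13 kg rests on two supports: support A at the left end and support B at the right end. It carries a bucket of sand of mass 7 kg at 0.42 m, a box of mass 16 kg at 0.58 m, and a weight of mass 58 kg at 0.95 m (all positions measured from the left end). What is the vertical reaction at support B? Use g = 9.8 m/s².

Choose support A as the axis so its reaction then has zero moment arm.
Beam weight: 13 × 9.8 = 127.4 N down at 0.85 m → arm 0.85 m, τ = 127.4 × 0.85 = 108.3 N·m clockwise.
Bucket of sand: 7 × 9.8 = 68.6 N down at 0.42 m → arm 0.42 m, τ = 68.6 × 0.42 = 28.81 N·m clockwise.
Box: 16 × 9.8 = 156.8 N down at 0.58 m → arm 0.58 m, τ = 156.8 × 0.58 = 90.94 N·m clockwise.
Weight: 58 × 9.8 = 568.4 N down at 0.95 m → arm 0.95 m, τ = 568.4 × 0.95 = 540 N·m clockwise.
Net load moment about support A = 768 N·m clockwise.
Reaction R at support B is upward at 1.7 m, arm 1.7 m → moment R × 1.7 counterclockwise.
For rotational equilibrium, R × 1.7 = 768, so R = 452 N.

R_B ≈ 452 N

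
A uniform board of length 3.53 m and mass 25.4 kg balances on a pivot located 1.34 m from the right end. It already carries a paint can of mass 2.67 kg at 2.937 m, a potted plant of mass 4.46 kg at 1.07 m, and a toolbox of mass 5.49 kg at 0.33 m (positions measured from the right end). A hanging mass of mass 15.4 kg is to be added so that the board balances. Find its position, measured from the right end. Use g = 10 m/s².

x ≈ 0.8 m from the right end

Taking torques about the pivot (at 1.34 m from the right end):
Beam weight: 25.4 × 10 = 254 N down at 1.765 m → arm 0.425 m, τ = 254 × 0.425 = 108 N·m counterclockwise.
Paint can: 2.67 × 10 = 26.7 N down at 2.937 m → arm 1.597 m, τ = 26.7 × 1.597 = 42.64 N·m counterclockwise.
Potted plant: 4.46 × 10 = 44.6 N down at 1.07 m → arm 0.27 m, τ = 44.6 × 0.27 = 12.04 N·m clockwise.
Toolbox: 5.49 × 10 = 54.9 N down at 0.33 m → arm 1.01 m, τ = 54.9 × 1.01 = 55.45 N·m clockwise.
Net moment of existing loads = 83.15 N·m counterclockwise.
The hanging mass weighs 15.4 × 10 = 154 N and must supply an equal clockwise moment, so its lever arm about the pivot is 83.15 / 154 = 0.54 m.
That puts it at 1.34 − 0.54 = 0.8 m from the right end.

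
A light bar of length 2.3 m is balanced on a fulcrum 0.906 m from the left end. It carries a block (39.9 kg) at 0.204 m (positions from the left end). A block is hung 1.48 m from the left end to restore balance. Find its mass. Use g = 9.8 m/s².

m ≈ 48.8 kg

Sum moments about the fulcrum (at 0.906 m from the left end) (the support reaction has zero arm there).
Block: 39.9 × 9.8 = 391 N down at 0.204 m → arm 0.702 m, τ = 391 × 0.702 = 274.5 N·m counterclockwise.
Net moment of known loads = 274.5 N·m counterclockwise.
An unknown mass m at 1.48 m has arm 0.574 m; its moment is m·g·0.574 clockwise.
For rotational equilibrium, m × 9.8 × 0.574 = 274.5, so m = 274.5 / (9.8 × 0.574) = 48.8 kg.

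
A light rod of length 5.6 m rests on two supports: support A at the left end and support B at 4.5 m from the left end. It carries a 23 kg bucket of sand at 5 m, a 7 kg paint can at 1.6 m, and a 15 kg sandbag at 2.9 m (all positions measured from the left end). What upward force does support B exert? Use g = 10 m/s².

R_B ≈ 377 N

Taking torques about support A:
Bucket of sand: 23 × 10 = 230 N down at 5 m → arm 5 m, τ = 230 × 5 = 1150 N·m clockwise.
Paint can: 7 × 10 = 70 N down at 1.6 m → arm 1.6 m, τ = 70 × 1.6 = 112 N·m clockwise.
Sandbag: 15 × 10 = 150 N down at 2.9 m → arm 2.9 m, τ = 150 × 2.9 = 435 N·m clockwise.
Net load moment about support A = 1697 N·m clockwise.
Reaction R at support B is upward at 4.5 m, arm 4.5 m → moment R × 4.5 counterclockwise.
For rotational equilibrium, R × 4.5 = 1697, so R = 377 N.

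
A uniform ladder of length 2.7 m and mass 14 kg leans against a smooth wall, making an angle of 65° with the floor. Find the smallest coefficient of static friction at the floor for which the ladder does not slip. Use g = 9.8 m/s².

Take moments about the foot of the ladder.
Ladder weight 14×9.8 = 137.2 N acts at 1.35 m along the ladder; its horizontal arm is 1.35·cos65° = 0.5705 m → τ = 78.27 N·m clockwise.
Wall normal N acts horizontally at the top; its moment arm is the height L sinθ = 2.7·sin65° = 2.447 m, counterclockwise.
Στ = 0 ⇒ N × 2.447 = 78.27 ⇒ N = 31.99 N.
ΣFx = 0 ⇒ f = N_wall = 31.99 N. ΣFy = 0 ⇒ N_floor = 137.2 N.
μ_min = f / N_floor = 31.99 / 137.2 = 0.233.

μ_min ≈ 0.233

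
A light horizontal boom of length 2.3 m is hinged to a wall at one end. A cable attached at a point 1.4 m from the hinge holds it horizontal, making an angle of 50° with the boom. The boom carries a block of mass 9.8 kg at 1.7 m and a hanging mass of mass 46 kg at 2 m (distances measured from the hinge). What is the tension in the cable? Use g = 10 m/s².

T ≈ 1010 N

About the hinge:
Block: 9.8 × 10 = 98 N down at 1.7 m → arm 1.7 m, τ = 98 × 1.7 = 166.6 N·m clockwise.
Hanging mass: 46 × 10 = 460 N down at 2 m → arm 2 m, τ = 460 × 2 = 920 N·m clockwise.
Total clockwise load moment = 1087 N·m.
The cable tension T acts at 1.4 m; only its component perpendicular to the boom, T sinθ, produces torque. sin 50° = 0.766.
For rotational equilibrium, T × 1.4 × 0.766 = 1087, so T = 1087 / 1.072 = 1010 N.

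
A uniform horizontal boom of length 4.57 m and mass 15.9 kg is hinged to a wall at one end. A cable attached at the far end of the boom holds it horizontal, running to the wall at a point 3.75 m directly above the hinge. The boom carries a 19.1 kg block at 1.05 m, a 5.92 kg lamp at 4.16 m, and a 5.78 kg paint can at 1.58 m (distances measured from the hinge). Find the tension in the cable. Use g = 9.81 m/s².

T ≈ 305 N

Sum moments about the hinge (the unknown hinge reaction has zero arm there).
Beam weight: 15.9 × 9.81 = 156 N down at 2.285 m → arm 2.285 m, τ = 156 × 2.285 = 356.5 N·m clockwise.
Block: 19.1 × 9.81 = 187.4 N down at 1.05 m → arm 1.05 m, τ = 187.4 × 1.05 = 196.8 N·m clockwise.
Lamp: 5.92 × 9.81 = 58.08 N down at 4.16 m → arm 4.16 m, τ = 58.08 × 4.16 = 241.6 N·m clockwise.
Paint can: 5.78 × 9.81 = 56.7 N down at 1.58 m → arm 1.58 m, τ = 56.7 × 1.58 = 89.59 N·m clockwise.
Total clockwise load moment = 884.5 N·m.
The cable tension T acts at 4.57 m; only its component perpendicular to the boom, T sinθ, produces torque. sinθ = h/√(h²+d²) = 3.75/√(3.75²+4.57²) = 0.6343.
Setting net torque to zero: T × 4.57 × 0.6343 = 884.5 → T = 884.5 / 2.899 = 305 N.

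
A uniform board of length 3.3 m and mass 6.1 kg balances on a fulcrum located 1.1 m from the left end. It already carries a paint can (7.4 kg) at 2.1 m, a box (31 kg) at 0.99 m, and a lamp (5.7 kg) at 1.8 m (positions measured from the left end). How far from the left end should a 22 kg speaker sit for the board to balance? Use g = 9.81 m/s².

x ≈ 0.585 m from the left end

Take moments about the fulcrum (at 1.1 m from the left end).
Beam weight: 6.1 × 9.81 = 59.84 N down at 1.65 m → arm 0.55 m, τ = 59.84 × 0.55 = 32.91 N·m clockwise.
Paint can: 7.4 × 9.81 = 72.59 N down at 2.1 m → arm 1 m, τ = 72.59 × 1 = 72.59 N·m clockwise.
Box: 31 × 9.81 = 304.1 N down at 0.99 m → arm 0.11 m, τ = 304.1 × 0.11 = 33.45 N·m counterclockwise.
Lamp: 5.7 × 9.81 = 55.92 N down at 1.8 m → arm 0.7 m, τ = 55.92 × 0.7 = 39.14 N·m clockwise.
Net moment of existing loads = 111.2 N·m clockwise.
The speaker weighs 22 × 9.81 = 215.8 N and must supply an equal counterclockwise moment, so its lever arm about the fulcrum is 111.2 / 215.8 = 0.515 m.
That puts it at 1.1 − 0.515 = 0.585 m from the left end.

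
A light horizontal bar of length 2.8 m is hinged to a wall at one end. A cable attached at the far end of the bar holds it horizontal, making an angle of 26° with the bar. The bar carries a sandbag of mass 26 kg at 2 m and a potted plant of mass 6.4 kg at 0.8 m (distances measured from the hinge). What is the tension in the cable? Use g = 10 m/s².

Sum moments about the hinge (the unknown hinge reaction has zero arm there).
Sandbag: 26 × 10 = 260 N down at 2 m → arm 2 m, τ = 260 × 2 = 520 N·m clockwise.
Potted plant: 6.4 × 10 = 64 N down at 0.8 m → arm 0.8 m, τ = 64 × 0.8 = 51.2 N·m clockwise.
Total clockwise load moment = 571.2 N·m.
The cable tension T acts at 2.8 m; only its component perpendicular to the bar, T sinθ, produces torque. sin 26° = 0.4384.
Balancing moments: T × 2.8 × 0.4384 = 571.2, giving T = 571.2 / 1.228 = 465 N.

T ≈ 465 N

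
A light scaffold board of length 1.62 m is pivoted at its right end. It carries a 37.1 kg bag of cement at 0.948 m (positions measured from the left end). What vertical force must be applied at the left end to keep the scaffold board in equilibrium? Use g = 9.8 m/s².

F ≈ 151 N

About the right end:
Bag of cement: 37.1 × 9.8 = 363.6 N down at 0.948 m → arm 0.672 m, τ = 363.6 × 0.672 = 244.3 N·m counterclockwise.
Net moment of the loads = 244.3 N·m counterclockwise.
The upward force F acts at the left end, arm 1.62 m, giving F × 1.62 clockwise.
Στ = 0 ⇒ F × 1.62 = 244.3 ⇒ F = 244.3 / 1.62 = 151 N.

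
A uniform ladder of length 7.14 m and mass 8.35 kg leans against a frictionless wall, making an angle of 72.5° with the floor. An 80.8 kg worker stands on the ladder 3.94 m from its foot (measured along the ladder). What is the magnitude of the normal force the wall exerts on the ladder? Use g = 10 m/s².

Taking torques about the foot of the ladder:
Ladder weight 8.35×10 = 83.5 N acts at 3.57 m along the ladder; its horizontal arm is 3.57·cos72.5° = 1.074 m → τ = 89.68 N·m clockwise.
Worker: 80.8×10 = 808 N at 3.94 m → arm 1.185 m → τ = 957.5 N·m clockwise.
Wall normal N acts horizontally at the top; its moment arm is the height L sinθ = 7.14·sin72.5° = 6.81 m, counterclockwise.
Balancing moments: N × 6.81 = 1047, giving N = 154 N.

N_wall ≈ 154 N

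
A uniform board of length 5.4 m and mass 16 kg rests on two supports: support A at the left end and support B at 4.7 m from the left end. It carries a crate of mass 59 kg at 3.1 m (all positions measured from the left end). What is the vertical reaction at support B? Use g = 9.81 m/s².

R_B ≈ 472 N

About support A:
Beam weight: 16 × 9.81 = 157 N down at 2.7 m → arm 2.7 m, τ = 157 × 2.7 = 423.9 N·m clockwise.
Crate: 59 × 9.81 = 578.8 N down at 3.1 m → arm 3.1 m, τ = 578.8 × 3.1 = 1794 N·m clockwise.
Net load moment about support A = 2218 N·m clockwise.
Reaction R at support B is upward at 4.7 m, arm 4.7 m → moment R × 4.7 counterclockwise.
Balancing moments: R × 4.7 = 2218, giving R = 472 N.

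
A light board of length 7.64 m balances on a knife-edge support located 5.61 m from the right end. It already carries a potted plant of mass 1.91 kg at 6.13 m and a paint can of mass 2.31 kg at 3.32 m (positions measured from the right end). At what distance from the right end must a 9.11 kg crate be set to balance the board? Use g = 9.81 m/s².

x ≈ 6.08 m from the right end

Sum moments about the knife-edge support (at 5.61 m from the right end) (the support reaction has zero arm there).
Potted plant: 1.91 × 9.81 = 18.74 N down at 6.13 m → arm 0.52 m, τ = 18.74 × 0.52 = 9.745 N·m counterclockwise.
Paint can: 2.31 × 9.81 = 22.66 N down at 3.32 m → arm 2.29 m, τ = 22.66 × 2.29 = 51.89 N·m clockwise.
Net moment of existing loads = 42.15 N·m clockwise.
The crate weighs 9.11 × 9.81 = 89.37 N and must supply an equal counterclockwise moment, so its lever arm about the knife-edge support is 42.15 / 89.37 = 0.472 m.
That puts it at 5.61 + 0.472 = 6.08 m from the right end.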